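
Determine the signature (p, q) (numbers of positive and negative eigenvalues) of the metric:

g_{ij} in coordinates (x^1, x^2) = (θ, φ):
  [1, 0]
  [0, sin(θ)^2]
The metric is diagonal, so its eigenvalues are the diagonal entries: 1, sin(θ)^2 (at a generic point, where coordinate-dependent entries are positive).
2 positive, 0 negative.
(2, 0) - Riemannian (positive definite)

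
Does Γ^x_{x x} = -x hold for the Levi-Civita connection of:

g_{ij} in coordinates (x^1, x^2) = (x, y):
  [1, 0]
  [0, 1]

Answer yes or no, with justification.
Γ^x_{x x} = (1/2) g^{xx} (∂_x g_{xx} + ∂_x g_{xx} - ∂_x g_{xx}) = (1/2)(1)((0) + (0) - (0)) = 0
This differs from the proposed value -x.
No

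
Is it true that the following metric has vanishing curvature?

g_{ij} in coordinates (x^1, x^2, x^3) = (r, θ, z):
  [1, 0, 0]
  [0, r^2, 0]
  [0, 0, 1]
Non-zero Christoffel symbols:
Γ^r_{θ θ} = -r
Γ^θ_{r θ} = 1/r
Ricci tensor: R_{rr} = 0, R_{rθ} = 0, R_{rz} = 0, R_{θθ} = 0, R_{θz} = 0, R_{zz} = 0
All R_{ij} vanish; in 3 dimensions the Riemann tensor is fully determined by the Ricci tensor, so R^i_{jkl} = 0: the metric is flat (curvilinear coordinates on flat space).
Yes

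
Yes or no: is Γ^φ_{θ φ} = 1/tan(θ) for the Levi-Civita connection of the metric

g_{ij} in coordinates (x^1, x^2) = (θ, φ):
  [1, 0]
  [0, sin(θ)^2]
Γ^φ_{θ φ} = (1/2) g^{φφ} (∂_θ g_{φφ} + ∂_φ g_{φθ} - ∂_φ g_{θφ}) = (1/2)(1/sin(θ)^2)((sin(2*θ)) + (0) - (0)) = 1/tan(θ)
This equals the proposed value 1/tan(θ).
Yes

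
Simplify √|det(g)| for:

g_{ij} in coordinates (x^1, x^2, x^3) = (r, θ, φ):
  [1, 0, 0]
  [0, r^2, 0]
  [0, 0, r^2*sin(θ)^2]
det(g) = r^4*sin(θ)^2
√|det(g)| = r^2*sin(θ) (taking 0 < θ < π so that |sin(θ)| = sin(θ))
Volume element: dV = r^2*sin(θ) dr dθ dφ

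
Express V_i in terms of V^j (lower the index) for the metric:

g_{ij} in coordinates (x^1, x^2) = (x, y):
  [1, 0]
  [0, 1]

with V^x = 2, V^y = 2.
V_i = g_{ij} V^j:
V_x = (1)(2) + (0)(2) = 2
V_y = (0)(2) + (1)(2) = 2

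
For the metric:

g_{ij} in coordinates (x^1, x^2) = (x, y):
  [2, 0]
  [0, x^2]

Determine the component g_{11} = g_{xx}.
With x^1 = x, x^2 = y, g_{11} = g_{xx} is the row-1, column-1 entry of the matrix.
g_{11} = 2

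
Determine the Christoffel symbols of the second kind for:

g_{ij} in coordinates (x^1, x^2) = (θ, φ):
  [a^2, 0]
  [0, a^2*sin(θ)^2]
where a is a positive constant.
Using Γ^k_{ij} = (1/2) g^{km} (∂_i g_{mj} + ∂_j g_{mi} - ∂_m g_{ij}); the metric is diagonal, so only the m = k term contributes.
Non-zero symbols (using the symmetry Γ^k_{ij} = Γ^k_{ji}):
Γ^θ_{φ φ} = (1/2) g^{θθ} (∂_φ g_{θφ} + ∂_φ g_{θφ} - ∂_θ g_{φφ}) = (1/2)(1/a^2)((0) + (0) - (a^2*sin(2*θ))) = -sin(2*θ)/2
Γ^φ_{θ φ} = (1/2) g^{φφ} (∂_θ g_{φφ} + ∂_φ g_{φθ} - ∂_φ g_{θφ}) = (1/2)(1/(a^2*sin(θ)^2))((a^2*sin(2*θ)) + (0) - (0)) = 1/tan(θ)
All other Christoffel symbols are zero.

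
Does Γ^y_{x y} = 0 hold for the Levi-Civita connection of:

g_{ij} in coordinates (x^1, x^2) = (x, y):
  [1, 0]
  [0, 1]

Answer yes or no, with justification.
Γ^y_{x y} = (1/2) g^{yy} (∂_x g_{yy} + ∂_y g_{yx} - ∂_y g_{xy}) = (1/2)(1)((0) + (0) - (0)) = 0
This equals the proposed value 0.
Yes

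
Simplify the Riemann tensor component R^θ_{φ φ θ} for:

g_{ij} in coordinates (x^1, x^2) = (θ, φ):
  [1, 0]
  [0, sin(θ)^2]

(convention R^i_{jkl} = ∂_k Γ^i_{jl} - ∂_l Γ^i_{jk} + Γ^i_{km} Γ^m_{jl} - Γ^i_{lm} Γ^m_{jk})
Non-zero Christoffel symbols (Γ^k_{ij} = Γ^k_{ji}):
Γ^θ_{φ φ} = -sin(2*θ)/2
Γ^φ_{θ φ} = 1/tan(θ)
R^θ_{φ φ θ} = ∂_φ Γ^θ_{φ θ} - ∂_θ Γ^θ_{φ φ} + Γ^θ_{φ m} Γ^m_{φ θ} - Γ^θ_{θ m} Γ^m_{φ φ}
  = (0) - (-cos(2*θ)) + (-cos(θ)^2) - (0) = -sin(θ)^2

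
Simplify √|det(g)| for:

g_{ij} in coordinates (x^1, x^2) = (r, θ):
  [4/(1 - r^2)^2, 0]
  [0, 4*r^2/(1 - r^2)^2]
det(g) = 16*r^2/(1 - r^2)^4
√|det(g)| = 4*r/(r^2 - 1)^2
Volume element: dV = 4*r/(r^2 - 1)^2 dr dθ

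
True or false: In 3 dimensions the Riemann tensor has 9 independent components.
n^2(n^2-1)/12 = 9·8/12 = 6 independent components for n = 3.
False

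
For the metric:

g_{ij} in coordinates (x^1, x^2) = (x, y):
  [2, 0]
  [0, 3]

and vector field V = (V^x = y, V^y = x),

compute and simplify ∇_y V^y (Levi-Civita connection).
All Christoffel symbols are zero.
∇_y V^y = ∂_y V^y + Γ^y_{y j} V^j
  = (0) + (0)(y) + (0)(x)
  = 0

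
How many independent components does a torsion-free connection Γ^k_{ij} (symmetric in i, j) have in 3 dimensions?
Γ^k_{ij} has n choices for the upper index and n(n+1)/2 independent symmetric lower index pairs.
Total = 3 × 3×4/2 = 3 × 6 = 18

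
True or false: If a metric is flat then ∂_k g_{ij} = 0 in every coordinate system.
Flatness means R^i_{jkl} = 0; the components can still vary, e.g. the flat plane in polar coordinates has g_{θθ} = r^2.
False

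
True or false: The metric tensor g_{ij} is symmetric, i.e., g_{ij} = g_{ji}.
By definition the metric is a symmetric bilinear form, g_{ij} = g_{ji}.
True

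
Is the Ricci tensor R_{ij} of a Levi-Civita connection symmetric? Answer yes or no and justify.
R_{ij} = R^k_{ikj}; the pair symmetry R_{kilj} = R_{ljki} gives R_{ij} = R_{ji}.
Yes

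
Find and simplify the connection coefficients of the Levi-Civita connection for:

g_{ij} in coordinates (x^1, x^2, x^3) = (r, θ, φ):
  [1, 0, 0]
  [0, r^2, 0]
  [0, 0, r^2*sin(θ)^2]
Using Γ^k_{ij} = (1/2) g^{km} (∂_i g_{mj} + ∂_j g_{mi} - ∂_m g_{ij}); the metric is diagonal, so only the m = k term contributes.
Non-zero symbols (using the symmetry Γ^k_{ij} = Γ^k_{ji}):
Γ^r_{θ θ} = (1/2) g^{rr} (∂_θ g_{rθ} + ∂_θ g_{rθ} - ∂_r g_{θθ}) = (1/2)(1)((0) + (0) - (2*r)) = -r
Γ^r_{φ φ} = (1/2) g^{rr} (∂_φ g_{rφ} + ∂_φ g_{rφ} - ∂_r g_{φφ}) = (1/2)(1)((0) + (0) - (2*r*sin(θ)^2)) = -r*sin(θ)^2
Γ^θ_{r θ} = (1/2) g^{θθ} (∂_r g_{θθ} + ∂_θ g_{θr} - ∂_θ g_{rθ}) = (1/2)(1/r^2)((2*r) + (0) - (0)) = 1/r
Γ^θ_{φ φ} = (1/2) g^{θθ} (∂_φ g_{θφ} + ∂_φ g_{θφ} - ∂_θ g_{φφ}) = (1/2)(1/r^2)((0) + (0) - (r^2*sin(2*θ))) = -sin(2*θ)/2
Γ^φ_{r φ} = (1/2) g^{φφ} (∂_r g_{φφ} + ∂_φ g_{φr} - ∂_φ g_{rφ}) = (1/2)(1/(r^2*sin(θ)^2))((2*r*sin(θ)^2) + (0) - (0)) = 1/r
Γ^φ_{θ φ} = (1/2) g^{φφ} (∂_θ g_{φφ} + ∂_φ g_{φθ} - ∂_φ g_{θφ}) = (1/2)(1/(r^2*sin(θ)^2))((r^2*sin(2*θ)) + (0) - (0)) = 1/tan(θ)
All other Christoffel symbols are zero.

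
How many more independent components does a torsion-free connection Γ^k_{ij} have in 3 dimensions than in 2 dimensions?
Independent components in n dimensions: n × n(n+1)/2 = n^2(n+1)/2.
3D: 3 × 6 = 18
2D: 2 × 3 = 6
Difference = 18 - 6 = 12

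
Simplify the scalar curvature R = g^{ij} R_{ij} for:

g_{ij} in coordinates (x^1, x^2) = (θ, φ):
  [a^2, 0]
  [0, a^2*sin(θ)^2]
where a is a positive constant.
Non-zero Christoffel symbols (Γ^k_{ij} = Γ^k_{ji}):
Γ^θ_{φ φ} = -sin(2*θ)/2
Γ^φ_{θ φ} = 1/tan(θ)
Ricci tensor (R_{ij} = R^k_{ikj}): R_{θθ} = 1, R_{θφ} = 0, R_{φφ} = sin(θ)^2
Inverse metric: g^{θθ} = 1/a^2, g^{φφ} = 1/(a^2*sin(θ)^2)
R = g^{ij} R_{ij} = (1/a^2)(1) + (1/(a^2*sin(θ)^2))(sin(θ)^2) = 2/a^2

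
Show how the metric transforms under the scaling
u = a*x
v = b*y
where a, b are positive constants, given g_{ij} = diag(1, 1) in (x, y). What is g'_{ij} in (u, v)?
Invert the transformation: x = u/a, y = v/b
g'_{ij} = (∂x^k/∂x'^i)(∂x^l/∂x'^j) g_{kl}; with g_{kl} = δ_{kl} this is Σ_k (∂x^k/∂x'^i)(∂x^k/∂x'^j).
Jacobian: ∂x/∂u = 1/a, ∂x/∂v = 0, ∂y/∂u = 0, ∂y/∂v = 1/b
g'_{uu} = (1/a)(1/a) + (0)(0) = 1/a^2
g'_{uv} = (1/a)(0) + (0)(1/b) = 0
g'_{vv} = (0)(0) + (1/b)(1/b) = 1/b^2
g'_{ij} = diag(1/a^2, 1/b^2)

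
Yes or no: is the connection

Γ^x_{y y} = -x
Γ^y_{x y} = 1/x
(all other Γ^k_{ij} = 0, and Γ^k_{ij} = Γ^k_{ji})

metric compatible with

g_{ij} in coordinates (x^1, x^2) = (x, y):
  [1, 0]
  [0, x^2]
Using ∇_k g_{ij} = ∂_k g_{ij} - Γ^m_{ki} g_{mj} - Γ^m_{kj} g_{im}:
e.g. ∇_x g_{yy} = (2*x) - (x) - (x) = 0
Every component ∇_k g_{ij} vanishes: the connection is metric compatible.
Yes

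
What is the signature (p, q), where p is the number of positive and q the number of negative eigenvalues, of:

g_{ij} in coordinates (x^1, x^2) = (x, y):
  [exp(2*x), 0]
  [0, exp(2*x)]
The metric is diagonal, so its eigenvalues are the diagonal entries: exp(2*x), exp(2*x) (at a generic point, where coordinate-dependent entries are positive).
2 positive, 0 negative.
(2, 0) - Riemannian (positive definite)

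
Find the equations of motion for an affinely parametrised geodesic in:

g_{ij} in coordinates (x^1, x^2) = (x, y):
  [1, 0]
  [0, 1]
Geodesic equation: d^2x^k/dλ^2 + Γ^k_{ij} (dx^i/dλ)(dx^j/dλ) = 0.
All Christoffel symbols vanish, so the geodesics are straight lines:
d^2x/dλ^2 = 0
d^2y/dλ^2 = 0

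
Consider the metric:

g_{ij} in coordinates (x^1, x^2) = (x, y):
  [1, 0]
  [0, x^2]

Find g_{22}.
With x^1 = x, x^2 = y, g_{22} = g_{yy} is the row-2, column-2 entry of the matrix.
g_{22} = x^2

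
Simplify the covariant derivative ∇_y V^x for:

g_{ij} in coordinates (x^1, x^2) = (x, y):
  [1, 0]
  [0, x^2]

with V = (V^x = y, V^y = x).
Non-zero Christoffel symbols:
Γ^x_{y y} = -x
Γ^y_{x y} = 1/x
∇_y V^x = ∂_y V^x + Γ^x_{y j} V^j
  = (1) + (0)(y) + (-x)(x)
  = 1 - x^2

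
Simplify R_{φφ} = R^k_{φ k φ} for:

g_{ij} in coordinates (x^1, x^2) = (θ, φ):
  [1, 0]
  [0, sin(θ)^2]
Non-zero Christoffel symbols (Γ^k_{ij} = Γ^k_{ji}):
Γ^θ_{φ φ} = -sin(2*θ)/2
Γ^φ_{θ φ} = 1/tan(θ)
R^θ_{φ θ φ} = ∂_θ Γ^θ_{φ φ} - ∂_φ Γ^θ_{φ θ} + Γ^θ_{θ m} Γ^m_{φ φ} - Γ^θ_{φ m} Γ^m_{φ θ}
  = (-cos(2*θ)) - (0) + (0) - (-cos(θ)^2) = sin(θ)^2
R^φ_{φ φ φ} = 0 (a repeated index in an antisymmetric pair)
R_{φφ} = R^θ_{φ θ φ} + R^φ_{φ φ φ} = (sin(θ)^2) + (0) = sin(θ)^2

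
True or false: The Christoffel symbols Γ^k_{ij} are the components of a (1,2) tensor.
Under a change of coordinates Γ picks up an inhomogeneous term ∂²x/∂x'∂x'; e.g. Γ = 0 in Cartesian coordinates but Γ^r_{θθ} = -r in polar coordinates on the same flat plane.
False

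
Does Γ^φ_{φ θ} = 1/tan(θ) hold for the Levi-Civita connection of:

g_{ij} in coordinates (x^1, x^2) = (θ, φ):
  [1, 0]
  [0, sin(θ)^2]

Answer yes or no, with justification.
Γ^φ_{φ θ} = (1/2) g^{φφ} (∂_φ g_{φθ} + ∂_θ g_{φφ} - ∂_φ g_{φθ}) = (1/2)(1/sin(θ)^2)((0) + (sin(2*θ)) - (0)) = 1/tan(θ)
This equals the proposed value 1/tan(θ).
Yes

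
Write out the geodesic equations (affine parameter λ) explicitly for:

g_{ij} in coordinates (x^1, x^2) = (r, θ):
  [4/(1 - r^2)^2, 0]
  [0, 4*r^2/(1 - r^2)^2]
Geodesic equation: d^2x^k/dλ^2 + Γ^k_{ij} (dx^i/dλ)(dx^j/dλ) = 0.
Non-zero Christoffel symbols:
Γ^r_{r r} = 2*r/(1 - r^2)
Γ^r_{θ θ} = (r^3 + r)/(r^2 - 1)
Γ^θ_{r θ} = (-r^2 - 1)/(r^3 - r)
Substituting (the symmetric pair Γ^k_{ij}, Γ^k_{ji} combines into a factor 2):
d^2r/dλ^2 + (2*r/(1 - r^2)) (dr/dλ)^2 + ((r^3 + r)/(r^2 - 1)) (dθ/dλ)^2 = 0
d^2θ/dλ^2 + ((-2*r^2 - 2)/(r^3 - r)) (dr/dλ)(dθ/dλ) = 0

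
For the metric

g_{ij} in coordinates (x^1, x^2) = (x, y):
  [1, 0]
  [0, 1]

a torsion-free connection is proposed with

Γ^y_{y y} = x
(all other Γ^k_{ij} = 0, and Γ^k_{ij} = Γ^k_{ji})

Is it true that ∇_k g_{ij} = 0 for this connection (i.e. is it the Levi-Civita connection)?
Using ∇_k g_{ij} = ∂_k g_{ij} - Γ^m_{ki} g_{mj} - Γ^m_{kj} g_{im}:
∇_y g_{yy} = (0) - (x) - (x) = -2*x ≠ 0
So the connection is not metric compatible (it is not the Levi-Civita connection).
No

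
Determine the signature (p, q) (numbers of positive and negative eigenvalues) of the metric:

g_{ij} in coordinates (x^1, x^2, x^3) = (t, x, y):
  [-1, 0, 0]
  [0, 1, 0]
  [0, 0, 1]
The metric is diagonal, so its eigenvalues are the diagonal entries: -1, 1, 1 (at a generic point, where coordinate-dependent entries are positive).
2 positive, 1 negative.
(2, 1) - Lorentzian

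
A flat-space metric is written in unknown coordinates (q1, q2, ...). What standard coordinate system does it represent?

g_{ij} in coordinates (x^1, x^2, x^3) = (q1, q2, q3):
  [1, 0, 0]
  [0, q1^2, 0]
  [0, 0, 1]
The line element ds^2 = dq1^2 + q1^2 dq2^2 + dq3^2 is dr^2 + r^2 dθ^2 + dz^2 with q1 = r, q2 = θ, q3 = z.
cylindrical coordinates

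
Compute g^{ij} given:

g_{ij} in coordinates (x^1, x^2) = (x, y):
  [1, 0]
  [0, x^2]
The metric is diagonal, so g^{ij} is diagonal with entries 1/g_{ii}: diag(1, 1/(x^2)).
g^{ij}:
  [1, 0]
  [0, 1/x^2]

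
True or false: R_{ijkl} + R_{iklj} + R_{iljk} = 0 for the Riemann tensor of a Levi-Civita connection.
This is the first (algebraic) Bianchi identity.
True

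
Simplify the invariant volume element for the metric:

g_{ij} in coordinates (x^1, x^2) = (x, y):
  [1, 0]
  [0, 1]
det(g) = 1
√|det(g)| = 1
Volume element: dV = 1 dx dy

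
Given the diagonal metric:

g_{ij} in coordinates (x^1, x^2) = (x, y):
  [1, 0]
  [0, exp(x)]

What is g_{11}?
With x^1 = x, x^2 = y, g_{11} = g_{xx} is the row-1, column-1 entry of the matrix.
g_{11} = 1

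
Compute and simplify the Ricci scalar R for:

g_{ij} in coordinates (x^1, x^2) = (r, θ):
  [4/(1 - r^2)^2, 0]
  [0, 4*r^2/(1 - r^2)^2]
Non-zero Christoffel symbols (Γ^k_{ij} = Γ^k_{ji}):
Γ^r_{r r} = 2*r/(1 - r^2)
Γ^r_{θ θ} = (r^3 + r)/(r^2 - 1)
Γ^θ_{r θ} = (-r^2 - 1)/(r^3 - r)
Ricci tensor (R_{ij} = R^k_{ikj}): R_{rr} = -4/(r^2 - 1)^2, R_{rθ} = 0, R_{θθ} = -4*r^2/(r^2 - 1)^2
Inverse metric: g^{rr} = (1 - r^2)^2/4, g^{θθ} = (1 - r^2)^2/(4*r^2)
R = g^{ij} R_{ij} = ((1 - r^2)^2/4)(-4/(r^2 - 1)^2) + ((1 - r^2)^2/(4*r^2))(-4*r^2/(r^2 - 1)^2) = -2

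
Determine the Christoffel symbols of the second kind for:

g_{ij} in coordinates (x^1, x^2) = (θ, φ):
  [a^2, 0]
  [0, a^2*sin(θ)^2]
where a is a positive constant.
Using Γ^k_{ij} = (1/2) g^{km} (∂_i g_{mj} + ∂_j g_{mi} - ∂_m g_{ij}); the metric is diagonal, so only the m = k term contributes.
Non-zero symbols (using the symmetry Γ^k_{ij} = Γ^k_{ji}):
Γ^θ_{φ φ} = (1/2) g^{θθ} (∂_φ g_{θφ} + ∂_φ g_{θφ} - ∂_θ g_{φφ}) = (1/2)(1/a^2)((0) + (0) - (a^2*sin(2*θ))) = -sin(2*θ)/2
Γ^φ_{θ φ} = (1/2) g^{φφ} (∂_θ g_{φφ} + ∂_φ g_{φθ} - ∂_φ g_{θφ}) = (1/2)(1/(a^2*sin(θ)^2))((a^2*sin(2*θ)) + (0) - (0)) = 1/tan(θ)
All other Christoffel symbols are zero.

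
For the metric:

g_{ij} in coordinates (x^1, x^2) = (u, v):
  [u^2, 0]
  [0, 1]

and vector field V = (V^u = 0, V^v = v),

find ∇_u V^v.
Non-zero Christoffel symbols:
Γ^u_{u u} = 1/u
∇_u V^v = ∂_u V^v + Γ^v_{u j} V^j
  = (0) + (0)(0) + (0)(v)
  = 0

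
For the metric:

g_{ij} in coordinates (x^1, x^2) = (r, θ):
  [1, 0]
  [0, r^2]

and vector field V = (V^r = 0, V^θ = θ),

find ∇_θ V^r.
Non-zero Christoffel symbols:
Γ^r_{θ θ} = -r
Γ^θ_{r θ} = 1/r
∇_θ V^r = ∂_θ V^r + Γ^r_{θ j} V^j
  = (0) + (0)(0) + (-r)(θ)
  = -r*θ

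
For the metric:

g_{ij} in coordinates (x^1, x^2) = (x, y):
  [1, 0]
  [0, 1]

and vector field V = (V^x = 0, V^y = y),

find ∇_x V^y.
All Christoffel symbols are zero.
∇_x V^y = ∂_x V^y + Γ^y_{x j} V^j
  = (0) + (0)(0) + (0)(y)
  = 0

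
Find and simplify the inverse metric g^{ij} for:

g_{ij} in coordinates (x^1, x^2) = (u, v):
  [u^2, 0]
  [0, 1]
The metric is diagonal, so g^{ij} is diagonal with entries 1/g_{ii}: diag(1/(u^2), 1).
g^{ij}:
  [1/u^2, 0]
  [0, 1]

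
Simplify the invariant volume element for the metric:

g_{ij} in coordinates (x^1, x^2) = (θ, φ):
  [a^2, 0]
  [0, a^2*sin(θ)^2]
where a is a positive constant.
det(g) = a^4*sin(θ)^2
√|det(g)| = a^2*sin(θ) (taking 0 < θ < π so that |sin(θ)| = sin(θ))
Volume element: dV = a^2*sin(θ) dθ dφ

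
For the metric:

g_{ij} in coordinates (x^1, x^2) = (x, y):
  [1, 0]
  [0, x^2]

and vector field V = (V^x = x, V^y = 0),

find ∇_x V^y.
Non-zero Christoffel symbols:
Γ^x_{y y} = -x
Γ^y_{x y} = 1/x
∇_x V^y = ∂_x V^y + Γ^y_{x j} V^j
  = (0) + (0)(x) + (1/x)(0)
  = 0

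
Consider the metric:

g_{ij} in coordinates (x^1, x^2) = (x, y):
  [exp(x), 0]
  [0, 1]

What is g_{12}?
With x^1 = x, x^2 = y, g_{12} = g_{xy} is the row-1, column-2 entry of the matrix.
g_{12} = 0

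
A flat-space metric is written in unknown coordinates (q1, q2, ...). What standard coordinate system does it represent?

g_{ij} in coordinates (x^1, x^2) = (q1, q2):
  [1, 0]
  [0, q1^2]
The line element ds^2 = dq1^2 + q1^2 dq2^2 is dr^2 + r^2 dθ^2 with q1 = r, q2 = θ.
polar coordinates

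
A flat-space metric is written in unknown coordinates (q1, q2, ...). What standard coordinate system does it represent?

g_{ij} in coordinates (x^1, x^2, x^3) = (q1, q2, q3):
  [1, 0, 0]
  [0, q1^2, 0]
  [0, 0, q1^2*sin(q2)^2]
The line element ds^2 = dq1^2 + q1^2 dq2^2 + q1^2 sin(q2)^2 dq3^2 is dr^2 + r^2 dθ^2 + r^2 sin(θ)^2 dφ^2 with q1 = r, q2 = θ, q3 = φ.
spherical coordinates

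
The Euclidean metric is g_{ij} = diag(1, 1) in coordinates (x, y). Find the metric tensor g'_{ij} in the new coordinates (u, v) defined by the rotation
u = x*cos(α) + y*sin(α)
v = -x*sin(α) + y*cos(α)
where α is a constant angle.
Invert the transformation: x = u*cos(α) - v*sin(α), y = u*sin(α) + v*cos(α)
g'_{ij} = (∂x^k/∂x'^i)(∂x^l/∂x'^j) g_{kl}; with g_{kl} = δ_{kl} this is Σ_k (∂x^k/∂x'^i)(∂x^k/∂x'^j).
Jacobian: ∂x/∂u = cos(α), ∂x/∂v = -sin(α), ∂y/∂u = sin(α), ∂y/∂v = cos(α)
g'_{uu} = (cos(α))(cos(α)) + (sin(α))(sin(α)) = 1
g'_{uv} = (cos(α))(-sin(α)) + (sin(α))(cos(α)) = 0
g'_{vv} = (-sin(α))(-sin(α)) + (cos(α))(cos(α)) = 1
g'_{ij} = diag(1, 1)
The Euclidean metric is invariant under rotations.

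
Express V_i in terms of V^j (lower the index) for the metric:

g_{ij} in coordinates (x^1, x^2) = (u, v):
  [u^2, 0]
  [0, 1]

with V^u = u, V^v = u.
V_i = g_{ij} V^j:
V_u = (u^2)(u) + (0)(u) = u^3
V_v = (0)(u) + (1)(u) = u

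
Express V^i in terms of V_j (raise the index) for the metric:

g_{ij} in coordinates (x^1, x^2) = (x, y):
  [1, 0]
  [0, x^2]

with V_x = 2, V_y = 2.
Inverse metric (diagonal): g^{xx} = 1, g^{yy} = 1/x^2
V^i = g^{ij} V_j:
V^x = (1)(2) + (0)(2) = 2
V^y = (0)(2) + (1/x^2)(2) = 2/x^2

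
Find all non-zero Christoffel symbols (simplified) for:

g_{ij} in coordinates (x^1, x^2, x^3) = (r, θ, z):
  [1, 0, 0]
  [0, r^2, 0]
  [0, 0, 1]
Using Γ^k_{ij} = (1/2) g^{km} (∂_i g_{mj} + ∂_j g_{mi} - ∂_m g_{ij}); the metric is diagonal, so only the m = k term contributes.
Non-zero symbols (using the symmetry Γ^k_{ij} = Γ^k_{ji}):
Γ^r_{θ θ} = (1/2) g^{rr} (∂_θ g_{rθ} + ∂_θ g_{rθ} - ∂_r g_{θθ}) = (1/2)(1)((0) + (0) - (2*r)) = -r
Γ^θ_{r θ} = (1/2) g^{θθ} (∂_r g_{θθ} + ∂_θ g_{θr} - ∂_θ g_{rθ}) = (1/2)(1/r^2)((2*r) + (0) - (0)) = 1/r
All other Christoffel symbols are zero.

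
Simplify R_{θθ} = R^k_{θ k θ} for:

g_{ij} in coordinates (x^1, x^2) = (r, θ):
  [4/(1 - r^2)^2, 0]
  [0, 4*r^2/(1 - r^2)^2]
Non-zero Christoffel symbols (Γ^k_{ij} = Γ^k_{ji}):
Γ^r_{r r} = 2*r/(1 - r^2)
Γ^r_{θ θ} = (r^3 + r)/(r^2 - 1)
Γ^θ_{r θ} = (-r^2 - 1)/(r^3 - r)
R^r_{θ r θ} = ∂_r Γ^r_{θ θ} - ∂_θ Γ^r_{θ r} + Γ^r_{r m} Γ^m_{θ θ} - Γ^r_{θ m} Γ^m_{θ r}
  = ((r^4 - 4*r^2 - 1)/(r^2 - 1)^2) - (0) + (-2*r^2*(r^2 + 1)/(r^2 - 1)^2) - (-(r^2 + 1)^2/(r^2 - 1)^2) = -4*r^2/(r^2 - 1)^2
R^θ_{θ θ θ} = 0 (a repeated index in an antisymmetric pair)
R_{θθ} = R^r_{θ r θ} + R^θ_{θ θ θ} = (-4*r^2/(r^2 - 1)^2) + (0) = -4*r^2/(r^2 - 1)^2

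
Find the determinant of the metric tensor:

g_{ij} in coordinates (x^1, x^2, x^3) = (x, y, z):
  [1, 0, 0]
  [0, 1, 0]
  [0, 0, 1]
Diagonal metric: det(g) = g_{11}·g_{22}·g_{33}
= (1)·(1)·(1)
det(g) = 1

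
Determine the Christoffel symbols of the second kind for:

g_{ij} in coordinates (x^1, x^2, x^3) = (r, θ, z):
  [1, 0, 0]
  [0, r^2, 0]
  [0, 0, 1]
Using Γ^k_{ij} = (1/2) g^{km} (∂_i g_{mj} + ∂_j g_{mi} - ∂_m g_{ij}); the metric is diagonal, so only the m = k term contributes.
Non-zero symbols (using the symmetry Γ^k_{ij} = Γ^k_{ji}):
Γ^r_{θ θ} = (1/2) g^{rr} (∂_θ g_{rθ} + ∂_θ g_{rθ} - ∂_r g_{θθ}) = (1/2)(1)((0) + (0) - (2*r)) = -r
Γ^θ_{r θ} = (1/2) g^{θθ} (∂_r g_{θθ} + ∂_θ g_{θr} - ∂_θ g_{rθ}) = (1/2)(1/r^2)((2*r) + (0) - (0)) = 1/r
All other Christoffel symbols are zero.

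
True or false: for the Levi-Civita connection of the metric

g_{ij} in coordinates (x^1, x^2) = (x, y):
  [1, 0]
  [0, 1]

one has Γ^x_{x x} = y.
Γ^x_{x x} = (1/2) g^{xx} (∂_x g_{xx} + ∂_x g_{xx} - ∂_x g_{xx}) = (1/2)(1)((0) + (0) - (0)) = 0
This differs from the proposed value y.
False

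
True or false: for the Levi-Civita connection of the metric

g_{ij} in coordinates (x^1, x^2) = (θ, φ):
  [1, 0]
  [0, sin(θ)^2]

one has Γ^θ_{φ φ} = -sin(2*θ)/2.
Γ^θ_{φ φ} = (1/2) g^{θθ} (∂_φ g_{θφ} + ∂_φ g_{θφ} - ∂_θ g_{φφ}) = (1/2)(1)((0) + (0) - (sin(2*θ))) = -sin(2*θ)/2
This equals the proposed value -sin(2*θ)/2.
True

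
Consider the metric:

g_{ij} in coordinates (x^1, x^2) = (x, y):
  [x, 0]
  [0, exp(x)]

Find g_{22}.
With x^1 = x, x^2 = y, g_{22} = g_{yy} is the row-2, column-2 entry of the matrix.
g_{22} = exp(x)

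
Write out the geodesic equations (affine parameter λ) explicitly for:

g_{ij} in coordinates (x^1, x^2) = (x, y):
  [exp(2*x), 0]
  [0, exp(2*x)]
Geodesic equation: d^2x^k/dλ^2 + Γ^k_{ij} (dx^i/dλ)(dx^j/dλ) = 0.
Non-zero Christoffel symbols:
Γ^x_{x x} = 1
Γ^x_{y y} = -1
Γ^y_{x y} = 1
Substituting (the symmetric pair Γ^k_{ij}, Γ^k_{ji} combines into a factor 2):
d^2x/dλ^2 + (dx/dλ)^2 - (dy/dλ)^2 = 0
d^2y/dλ^2 + 2 (dx/dλ)(dy/dλ) = 0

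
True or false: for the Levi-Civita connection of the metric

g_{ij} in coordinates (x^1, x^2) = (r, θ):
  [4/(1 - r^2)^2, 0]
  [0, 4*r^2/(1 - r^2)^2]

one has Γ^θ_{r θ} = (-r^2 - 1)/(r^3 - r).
Γ^θ_{r θ} = (1/2) g^{θθ} (∂_r g_{θθ} + ∂_θ g_{θr} - ∂_θ g_{rθ}) = (1/2)((1 - r^2)^2/(4*r^2))((-8*(r^3 + r)/(r^2 - 1)^3) + (0) - (0)) = (-r^2 - 1)/(r^3 - r)
This equals the proposed value (-r^2 - 1)/(r^3 - r).
True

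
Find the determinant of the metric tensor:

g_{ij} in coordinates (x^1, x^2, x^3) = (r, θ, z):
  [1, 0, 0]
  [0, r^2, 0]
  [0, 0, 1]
Diagonal metric: det(g) = g_{11}·g_{22}·g_{33}
= (1)·(r^2)·(1)
det(g) = r^2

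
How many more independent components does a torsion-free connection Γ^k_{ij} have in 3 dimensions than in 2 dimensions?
Independent components in n dimensions: n × n(n+1)/2 = n^2(n+1)/2.
3D: 3 × 6 = 18
2D: 2 × 3 = 6
Difference = 18 - 6 = 12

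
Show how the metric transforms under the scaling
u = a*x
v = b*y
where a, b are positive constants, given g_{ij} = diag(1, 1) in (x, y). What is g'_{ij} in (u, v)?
Invert the transformation: x = u/a, y = v/b
g'_{ij} = (∂x^k/∂x'^i)(∂x^l/∂x'^j) g_{kl}; with g_{kl} = δ_{kl} this is Σ_k (∂x^k/∂x'^i)(∂x^k/∂x'^j).
Jacobian: ∂x/∂u = 1/a, ∂x/∂v = 0, ∂y/∂u = 0, ∂y/∂v = 1/b
g'_{uu} = (1/a)(1/a) + (0)(0) = 1/a^2
g'_{uv} = (1/a)(0) + (0)(1/b) = 0
g'_{vv} = (0)(0) + (1/b)(1/b) = 1/b^2
g'_{ij} = diag(1/a^2, 1/b^2)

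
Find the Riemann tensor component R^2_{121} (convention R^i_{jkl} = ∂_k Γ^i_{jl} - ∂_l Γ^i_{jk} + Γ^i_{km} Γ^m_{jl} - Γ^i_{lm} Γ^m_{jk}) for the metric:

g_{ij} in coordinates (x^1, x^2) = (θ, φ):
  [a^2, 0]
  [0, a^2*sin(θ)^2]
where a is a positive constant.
Non-zero Christoffel symbols (Γ^k_{ij} = Γ^k_{ji}):
Γ^θ_{φ φ} = -sin(2*θ)/2
Γ^φ_{θ φ} = 1/tan(θ)
R^φ_{θ φ θ} = ∂_φ Γ^φ_{θ θ} - ∂_θ Γ^φ_{θ φ} + Γ^φ_{φ m} Γ^m_{θ θ} - Γ^φ_{θ m} Γ^m_{θ φ}
  = (0) - (-1/sin(θ)^2) + (0) - (1/tan(θ)^2) = 1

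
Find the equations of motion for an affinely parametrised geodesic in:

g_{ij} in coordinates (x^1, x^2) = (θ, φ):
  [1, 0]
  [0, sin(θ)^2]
Geodesic equation: d^2x^k/dλ^2 + Γ^k_{ij} (dx^i/dλ)(dx^j/dλ) = 0.
Non-zero Christoffel symbols:
Γ^θ_{φ φ} = -sin(2*θ)/2
Γ^φ_{θ φ} = 1/tan(θ)
Substituting (the symmetric pair Γ^k_{ij}, Γ^k_{ji} combines into a factor 2):
d^2θ/dλ^2 - (sin(2*θ)/2) (dφ/dλ)^2 = 0
d^2φ/dλ^2 + (2/tan(θ)) (dθ/dλ)(dφ/dλ) = 0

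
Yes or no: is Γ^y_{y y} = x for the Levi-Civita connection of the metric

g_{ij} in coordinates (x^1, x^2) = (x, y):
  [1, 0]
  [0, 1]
Γ^y_{y y} = (1/2) g^{yy} (∂_y g_{yy} + ∂_y g_{yy} - ∂_y g_{yy}) = (1/2)(1)((0) + (0) - (0)) = 0
This differs from the proposed value x.
No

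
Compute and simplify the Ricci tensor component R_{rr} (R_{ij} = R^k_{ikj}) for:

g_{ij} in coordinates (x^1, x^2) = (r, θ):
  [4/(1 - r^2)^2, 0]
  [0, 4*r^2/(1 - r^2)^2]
Non-zero Christoffel symbols (Γ^k_{ij} = Γ^k_{ji}):
Γ^r_{r r} = 2*r/(1 - r^2)
Γ^r_{θ θ} = (r^3 + r)/(r^2 - 1)
Γ^θ_{r θ} = (-r^2 - 1)/(r^3 - r)
R^r_{r r r} = 0 (a repeated index in an antisymmetric pair)
R^θ_{r θ r} = ∂_θ Γ^θ_{r r} - ∂_r Γ^θ_{r θ} + Γ^θ_{θ m} Γ^m_{r r} - Γ^θ_{r m} Γ^m_{r θ}
  = (0) - ((r^4 + 4*r^2 - 1)/(r^3 - r)^2) + (2*(r^2 + 1)/(r^2 - 1)^2) - ((r^2 + 1)^2/(r^3 - r)^2) = -4/(r^2 - 1)^2
R_{rr} = R^r_{r r r} + R^θ_{r θ r} = (0) + (-4/(r^2 - 1)^2) = -4/(r^2 - 1)^2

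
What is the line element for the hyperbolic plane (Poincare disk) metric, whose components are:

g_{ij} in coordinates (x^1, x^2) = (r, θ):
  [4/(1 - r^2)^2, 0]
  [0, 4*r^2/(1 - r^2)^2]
ds^2 = g_{ij} dx^i dx^j; only the non-zero components contribute.
ds^2 = (4/(1 - r^2)^2) dr^2 + (4*r^2/(1 - r^2)^2) dθ^2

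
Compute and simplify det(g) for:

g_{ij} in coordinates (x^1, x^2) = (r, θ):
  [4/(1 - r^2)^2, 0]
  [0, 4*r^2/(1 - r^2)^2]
For a 2×2 metric: det(g) = g_{11}·g_{22} - g_{12}·g_{21}
= (4/(1 - r^2)^2)·(4*r^2/(1 - r^2)^2) - (0)·(0)
= 16*r^2/(1 - r^2)^4 - 0
det(g) = 16*r^2/(1 - r^2)^4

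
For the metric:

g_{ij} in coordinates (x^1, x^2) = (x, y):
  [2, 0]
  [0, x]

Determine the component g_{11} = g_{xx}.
With x^1 = x, x^2 = y, g_{11} = g_{xx} is the row-1, column-1 entry of the matrix.
g_{11} = 2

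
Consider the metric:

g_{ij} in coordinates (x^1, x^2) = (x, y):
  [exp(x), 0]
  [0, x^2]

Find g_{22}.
With x^1 = x, x^2 = y, g_{22} = g_{yy} is the row-2, column-2 entry of the matrix.
g_{22} = x^2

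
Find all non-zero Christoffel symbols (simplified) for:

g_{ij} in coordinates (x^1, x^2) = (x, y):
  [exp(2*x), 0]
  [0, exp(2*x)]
Using Γ^k_{ij} = (1/2) g^{km} (∂_i g_{mj} + ∂_j g_{mi} - ∂_m g_{ij}); the metric is diagonal, so only the m = k term contributes.
Non-zero symbols (using the symmetry Γ^k_{ij} = Γ^k_{ji}):
Γ^x_{x x} = (1/2) g^{xx} (∂_x g_{xx} + ∂_x g_{xx} - ∂_x g_{xx}) = (1/2)(exp(-2*x))((2*exp(2*x)) + (2*exp(2*x)) - (2*exp(2*x))) = 1
Γ^x_{y y} = (1/2) g^{xx} (∂_y g_{xy} + ∂_y g_{xy} - ∂_x g_{yy}) = (1/2)(exp(-2*x))((0) + (0) - (2*exp(2*x))) = -1
Γ^y_{x y} = (1/2) g^{yy} (∂_x g_{yy} + ∂_y g_{yx} - ∂_y g_{xy}) = (1/2)(exp(-2*x))((2*exp(2*x)) + (0) - (0)) = 1
All other Christoffel symbols are zero.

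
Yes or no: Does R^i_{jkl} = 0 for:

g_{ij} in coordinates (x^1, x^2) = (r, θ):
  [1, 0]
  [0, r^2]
Non-zero Christoffel symbols:
Γ^r_{θ θ} = -r
Γ^θ_{r θ} = 1/r
Ricci tensor: R_{rr} = 0, R_{rθ} = 0, R_{θθ} = 0
All R_{ij} vanish; in 2 dimensions the Riemann tensor is fully determined by the Ricci tensor, so R^i_{jkl} = 0: the metric is flat (curvilinear coordinates on flat space).
Yes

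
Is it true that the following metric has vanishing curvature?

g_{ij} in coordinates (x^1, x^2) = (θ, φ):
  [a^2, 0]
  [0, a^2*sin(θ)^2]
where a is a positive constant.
Non-zero Christoffel symbols:
Γ^θ_{φ φ} = -sin(2*θ)/2
Γ^φ_{θ φ} = 1/tan(θ)
Ricci tensor: R_{θθ} = 1, R_{θφ} = 0, R_{φφ} = sin(θ)^2
The Ricci tensor is non-zero, so the Riemann tensor is non-zero: not flat.
No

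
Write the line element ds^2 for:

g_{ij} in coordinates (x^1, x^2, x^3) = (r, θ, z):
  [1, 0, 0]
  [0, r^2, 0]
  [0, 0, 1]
ds^2 = g_{ij} dx^i dx^j; only the non-zero components contribute.
ds^2 = dr^2 + r^2 dθ^2 + dz^2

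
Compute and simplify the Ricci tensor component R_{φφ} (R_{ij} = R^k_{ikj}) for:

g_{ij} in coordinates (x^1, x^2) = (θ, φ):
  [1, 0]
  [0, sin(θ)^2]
Non-zero Christoffel symbols (Γ^k_{ij} = Γ^k_{ji}):
Γ^θ_{φ φ} = -sin(2*θ)/2
Γ^φ_{θ φ} = 1/tan(θ)
R^θ_{φ θ φ} = ∂_θ Γ^θ_{φ φ} - ∂_φ Γ^θ_{φ θ} + Γ^θ_{θ m} Γ^m_{φ φ} - Γ^θ_{φ m} Γ^m_{φ θ}
  = (-cos(2*θ)) - (0) + (0) - (-cos(θ)^2) = sin(θ)^2
R^φ_{φ φ φ} = 0 (a repeated index in an antisymmetric pair)
R_{φφ} = R^θ_{φ θ φ} + R^φ_{φ φ φ} = (sin(θ)^2) + (0) = sin(θ)^2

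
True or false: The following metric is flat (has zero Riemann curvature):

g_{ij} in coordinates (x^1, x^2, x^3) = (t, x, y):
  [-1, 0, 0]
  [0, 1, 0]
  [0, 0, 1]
All metric components are constant, so every Christoffel symbol vanishes and R^i_{jkl} = 0.
True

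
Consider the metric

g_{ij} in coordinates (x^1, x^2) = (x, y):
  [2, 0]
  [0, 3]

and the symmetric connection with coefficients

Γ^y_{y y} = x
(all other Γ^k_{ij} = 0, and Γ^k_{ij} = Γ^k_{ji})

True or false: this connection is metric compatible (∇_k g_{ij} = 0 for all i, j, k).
Using ∇_k g_{ij} = ∂_k g_{ij} - Γ^m_{ki} g_{mj} - Γ^m_{kj} g_{im}:
∇_y g_{yy} = (0) - (3*x) - (3*x) = -6*x ≠ 0
So the connection is not metric compatible (it is not the Levi-Civita connection).
False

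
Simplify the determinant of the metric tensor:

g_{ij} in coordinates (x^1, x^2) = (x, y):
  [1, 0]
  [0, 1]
For a 2×2 metric: det(g) = g_{11}·g_{22} - g_{12}·g_{21}
= (1)·(1) - (0)·(0)
= 1 - 0
det(g) = 1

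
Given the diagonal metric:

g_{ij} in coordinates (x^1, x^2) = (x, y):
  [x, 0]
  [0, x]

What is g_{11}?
With x^1 = x, x^2 = y, g_{11} = g_{xx} is the row-1, column-1 entry of the matrix.
g_{11} = x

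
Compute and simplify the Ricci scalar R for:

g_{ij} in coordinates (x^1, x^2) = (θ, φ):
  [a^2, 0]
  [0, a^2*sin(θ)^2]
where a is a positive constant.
Non-zero Christoffel symbols (Γ^k_{ij} = Γ^k_{ji}):
Γ^θ_{φ φ} = -sin(2*θ)/2
Γ^φ_{θ φ} = 1/tan(θ)
Ricci tensor (R_{ij} = R^k_{ikj}): R_{θθ} = 1, R_{θφ} = 0, R_{φφ} = sin(θ)^2
Inverse metric: g^{θθ} = 1/a^2, g^{φφ} = 1/(a^2*sin(θ)^2)
R = g^{ij} R_{ij} = (1/a^2)(1) + (1/(a^2*sin(θ)^2))(sin(θ)^2) = 2/a^2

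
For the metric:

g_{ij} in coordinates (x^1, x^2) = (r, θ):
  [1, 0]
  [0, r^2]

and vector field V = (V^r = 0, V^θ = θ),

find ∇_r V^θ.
Non-zero Christoffel symbols:
Γ^r_{θ θ} = -r
Γ^θ_{r θ} = 1/r
∇_r V^θ = ∂_r V^θ + Γ^θ_{r j} V^j
  = (0) + (0)(0) + (1/r)(θ)
  = θ/r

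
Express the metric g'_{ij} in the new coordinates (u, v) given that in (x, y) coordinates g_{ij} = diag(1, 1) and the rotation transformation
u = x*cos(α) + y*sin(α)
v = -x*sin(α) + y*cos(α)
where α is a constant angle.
Invert the transformation: x = u*cos(α) - v*sin(α), y = u*sin(α) + v*cos(α)
g'_{ij} = (∂x^k/∂x'^i)(∂x^l/∂x'^j) g_{kl}; with g_{kl} = δ_{kl} this is Σ_k (∂x^k/∂x'^i)(∂x^k/∂x'^j).
Jacobian: ∂x/∂u = cos(α), ∂x/∂v = -sin(α), ∂y/∂u = sin(α), ∂y/∂v = cos(α)
g'_{uu} = (cos(α))(cos(α)) + (sin(α))(sin(α)) = 1
g'_{uv} = (cos(α))(-sin(α)) + (sin(α))(cos(α)) = 0
g'_{vv} = (-sin(α))(-sin(α)) + (cos(α))(cos(α)) = 1
g'_{ij} = diag(1, 1)
The Euclidean metric is invariant under rotations.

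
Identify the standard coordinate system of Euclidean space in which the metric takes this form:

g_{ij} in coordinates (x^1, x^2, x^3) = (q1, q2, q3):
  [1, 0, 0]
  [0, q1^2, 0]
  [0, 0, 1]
The line element ds^2 = dq1^2 + q1^2 dq2^2 + dq3^2 is dr^2 + r^2 dθ^2 + dz^2 with q1 = r, q2 = θ, q3 = z.
cylindrical coordinates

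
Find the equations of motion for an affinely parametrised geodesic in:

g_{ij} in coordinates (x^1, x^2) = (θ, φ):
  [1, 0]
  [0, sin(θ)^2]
Geodesic equation: d^2x^k/dλ^2 + Γ^k_{ij} (dx^i/dλ)(dx^j/dλ) = 0.
Non-zero Christoffel symbols:
Γ^θ_{φ φ} = -sin(2*θ)/2
Γ^φ_{θ φ} = 1/tan(θ)
Substituting (the symmetric pair Γ^k_{ij}, Γ^k_{ji} combines into a factor 2):
d^2θ/dλ^2 - (sin(2*θ)/2) (dφ/dλ)^2 = 0
d^2φ/dλ^2 + (2/tan(θ)) (dθ/dλ)(dφ/dλ) = 0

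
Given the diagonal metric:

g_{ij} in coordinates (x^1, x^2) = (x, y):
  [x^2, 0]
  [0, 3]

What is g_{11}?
With x^1 = x, x^2 = y, g_{11} = g_{xx} is the row-1, column-1 entry of the matrix.
g_{11} = x^2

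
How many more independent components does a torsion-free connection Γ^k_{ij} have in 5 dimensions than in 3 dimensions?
Independent components in n dimensions: n × n(n+1)/2 = n^2(n+1)/2.
5D: 5 × 15 = 75
3D: 3 × 6 = 18
Difference = 75 - 18 = 57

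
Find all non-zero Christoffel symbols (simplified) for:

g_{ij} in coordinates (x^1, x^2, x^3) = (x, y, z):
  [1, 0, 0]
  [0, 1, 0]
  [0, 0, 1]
Using Γ^k_{ij} = (1/2) g^{km} (∂_i g_{mj} + ∂_j g_{mi} - ∂_m g_{ij}); the metric is diagonal, so only the m = k term contributes.
Every metric component is constant, so all ∂_m g_{ij} = 0 and every Christoffel symbol vanishes.
All Christoffel symbols are zero.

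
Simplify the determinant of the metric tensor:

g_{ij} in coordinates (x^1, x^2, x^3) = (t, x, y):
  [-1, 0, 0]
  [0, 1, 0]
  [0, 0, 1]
Diagonal metric: det(g) = g_{11}·g_{22}·g_{33}
= (-1)·(1)·(1)
det(g) = -1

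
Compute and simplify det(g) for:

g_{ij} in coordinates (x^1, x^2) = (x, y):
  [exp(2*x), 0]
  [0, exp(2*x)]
For a 2×2 metric: det(g) = g_{11}·g_{22} - g_{12}·g_{21}
= (exp(2*x))·(exp(2*x)) - (0)·(0)
= exp(4*x) - 0
det(g) = exp(4*x)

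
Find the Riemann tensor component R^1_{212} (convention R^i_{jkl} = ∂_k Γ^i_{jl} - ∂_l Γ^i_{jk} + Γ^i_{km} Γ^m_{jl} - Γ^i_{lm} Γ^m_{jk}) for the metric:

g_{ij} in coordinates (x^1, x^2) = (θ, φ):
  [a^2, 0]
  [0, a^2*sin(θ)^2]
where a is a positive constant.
Non-zero Christoffel symbols (Γ^k_{ij} = Γ^k_{ji}):
Γ^θ_{φ φ} = -sin(2*θ)/2
Γ^φ_{θ φ} = 1/tan(θ)
R^θ_{φ θ φ} = ∂_θ Γ^θ_{φ φ} - ∂_φ Γ^θ_{φ θ} + Γ^θ_{θ m} Γ^m_{φ φ} - Γ^θ_{φ m} Γ^m_{φ θ}
  = (-cos(2*θ)) - (0) + (0) - (-cos(θ)^2) = sin(θ)^2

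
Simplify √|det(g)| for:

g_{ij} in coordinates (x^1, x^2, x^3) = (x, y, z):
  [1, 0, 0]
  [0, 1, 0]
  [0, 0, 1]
det(g) = 1
√|det(g)| = 1
Volume element: dV = 1 dx dy dz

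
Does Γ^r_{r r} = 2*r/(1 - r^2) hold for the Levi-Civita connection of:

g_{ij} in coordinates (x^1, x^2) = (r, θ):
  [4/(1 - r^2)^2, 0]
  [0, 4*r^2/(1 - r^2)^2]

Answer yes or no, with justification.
Γ^r_{r r} = (1/2) g^{rr} (∂_r g_{rr} + ∂_r g_{rr} - ∂_r g_{rr}) = (1/2)((1 - r^2)^2/4)((16*r/(1 - r^2)^3) + (16*r/(1 - r^2)^3) - (16*r/(1 - r^2)^3)) = 2*r/(1 - r^2)
This equals the proposed value 2*r/(1 - r^2).
Yes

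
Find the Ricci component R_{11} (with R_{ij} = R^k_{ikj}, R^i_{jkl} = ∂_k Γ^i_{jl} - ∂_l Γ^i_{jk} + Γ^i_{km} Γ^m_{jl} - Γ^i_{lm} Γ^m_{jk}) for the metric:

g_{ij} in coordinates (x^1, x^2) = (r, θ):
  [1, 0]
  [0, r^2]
Non-zero Christoffel symbols (Γ^k_{ij} = Γ^k_{ji}):
Γ^r_{θ θ} = -r
Γ^θ_{r θ} = 1/r
R^r_{r r r} = 0 (a repeated index in an antisymmetric pair)
R^θ_{r θ r} = ∂_θ Γ^θ_{r r} - ∂_r Γ^θ_{r θ} + Γ^θ_{θ m} Γ^m_{r r} - Γ^θ_{r m} Γ^m_{r θ}
  = (0) - (-1/r^2) + (0) - (1/r^2) = 0
R_{rr} = R^r_{r r r} + R^θ_{r θ r} = (0) + (0) = 0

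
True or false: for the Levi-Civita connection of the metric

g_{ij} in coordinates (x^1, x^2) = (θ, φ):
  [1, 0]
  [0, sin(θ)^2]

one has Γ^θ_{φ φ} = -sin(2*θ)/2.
Γ^θ_{φ φ} = (1/2) g^{θθ} (∂_φ g_{θφ} + ∂_φ g_{θφ} - ∂_θ g_{φφ}) = (1/2)(1)((0) + (0) - (sin(2*θ))) = -sin(2*θ)/2
This equals the proposed value -sin(2*θ)/2.
True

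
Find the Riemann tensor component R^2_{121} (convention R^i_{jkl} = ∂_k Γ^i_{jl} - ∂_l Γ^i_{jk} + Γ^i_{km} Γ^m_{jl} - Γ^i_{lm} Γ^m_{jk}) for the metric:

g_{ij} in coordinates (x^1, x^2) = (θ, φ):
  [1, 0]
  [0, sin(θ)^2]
Non-zero Christoffel symbols (Γ^k_{ij} = Γ^k_{ji}):
Γ^θ_{φ φ} = -sin(2*θ)/2
Γ^φ_{θ φ} = 1/tan(θ)
R^φ_{θ φ θ} = ∂_φ Γ^φ_{θ θ} - ∂_θ Γ^φ_{θ φ} + Γ^φ_{φ m} Γ^m_{θ θ} - Γ^φ_{θ m} Γ^m_{θ φ}
  = (0) - (-1/sin(θ)^2) + (0) - (1/tan(θ)^2) = 1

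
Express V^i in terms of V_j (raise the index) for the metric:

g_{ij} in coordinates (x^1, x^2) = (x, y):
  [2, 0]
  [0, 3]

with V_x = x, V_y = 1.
Inverse metric (diagonal): g^{xx} = 1/2, g^{yy} = 1/3
V^i = g^{ij} V_j:
V^x = (1/2)(x) + (0)(1) = x/2
V^y = (0)(x) + (1/3)(1) = 1/3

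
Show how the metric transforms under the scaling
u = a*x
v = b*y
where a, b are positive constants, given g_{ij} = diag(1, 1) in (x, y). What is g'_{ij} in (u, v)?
Invert the transformation: x = u/a, y = v/b
g'_{ij} = (∂x^k/∂x'^i)(∂x^l/∂x'^j) g_{kl}; with g_{kl} = δ_{kl} this is Σ_k (∂x^k/∂x'^i)(∂x^k/∂x'^j).
Jacobian: ∂x/∂u = 1/a, ∂x/∂v = 0, ∂y/∂u = 0, ∂y/∂v = 1/b
g'_{uu} = (1/a)(1/a) + (0)(0) = 1/a^2
g'_{uv} = (1/a)(0) + (0)(1/b) = 0
g'_{vv} = (0)(0) + (1/b)(1/b) = 1/b^2
g'_{ij} = diag(1/a^2, 1/b^2)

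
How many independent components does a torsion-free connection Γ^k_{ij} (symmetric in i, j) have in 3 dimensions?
Γ^k_{ij} has n choices for the upper index and n(n+1)/2 independent symmetric lower index pairs.
Total = 3 × 3×4/2 = 3 × 6 = 18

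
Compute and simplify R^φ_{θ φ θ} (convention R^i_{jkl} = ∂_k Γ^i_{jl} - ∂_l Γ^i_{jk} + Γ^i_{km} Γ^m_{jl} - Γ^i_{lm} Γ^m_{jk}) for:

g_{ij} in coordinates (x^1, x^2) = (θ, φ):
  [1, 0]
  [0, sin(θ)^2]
Non-zero Christoffel symbols (Γ^k_{ij} = Γ^k_{ji}):
Γ^θ_{φ φ} = -sin(2*θ)/2
Γ^φ_{θ φ} = 1/tan(θ)
R^φ_{θ φ θ} = ∂_φ Γ^φ_{θ θ} - ∂_θ Γ^φ_{θ φ} + Γ^φ_{φ m} Γ^m_{θ θ} - Γ^φ_{θ m} Γ^m_{θ φ}
  = (0) - (-1/sin(θ)^2) + (0) - (1/tan(θ)^2) = 1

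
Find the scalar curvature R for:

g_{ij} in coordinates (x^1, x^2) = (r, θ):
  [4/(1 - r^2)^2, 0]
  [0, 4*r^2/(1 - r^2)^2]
Non-zero Christoffel symbols (Γ^k_{ij} = Γ^k_{ji}):
Γ^r_{r r} = 2*r/(1 - r^2)
Γ^r_{θ θ} = (r^3 + r)/(r^2 - 1)
Γ^θ_{r θ} = (-r^2 - 1)/(r^3 - r)
Ricci tensor (R_{ij} = R^k_{ikj}): R_{rr} = -4/(r^2 - 1)^2, R_{rθ} = 0, R_{θθ} = -4*r^2/(r^2 - 1)^2
Inverse metric: g^{rr} = (1 - r^2)^2/4, g^{θθ} = (1 - r^2)^2/(4*r^2)
R = g^{ij} R_{ij} = ((1 - r^2)^2/4)(-4/(r^2 - 1)^2) + ((1 - r^2)^2/(4*r^2))(-4*r^2/(r^2 - 1)^2) = -2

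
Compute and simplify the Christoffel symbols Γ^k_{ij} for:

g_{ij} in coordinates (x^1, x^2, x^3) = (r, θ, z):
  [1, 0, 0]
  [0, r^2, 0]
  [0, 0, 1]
Using Γ^k_{ij} = (1/2) g^{km} (∂_i g_{mj} + ∂_j g_{mi} - ∂_m g_{ij}); the metric is diagonal, so only the m = k term contributes.
Non-zero symbols (using the symmetry Γ^k_{ij} = Γ^k_{ji}):
Γ^r_{θ θ} = (1/2) g^{rr} (∂_θ g_{rθ} + ∂_θ g_{rθ} - ∂_r g_{θθ}) = (1/2)(1)((0) + (0) - (2*r)) = -r
Γ^θ_{r θ} = (1/2) g^{θθ} (∂_r g_{θθ} + ∂_θ g_{θr} - ∂_θ g_{rθ}) = (1/2)(1/r^2)((2*r) + (0) - (0)) = 1/r
All other Christoffel symbols are zero.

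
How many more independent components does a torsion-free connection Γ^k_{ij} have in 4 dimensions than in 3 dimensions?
Independent components in n dimensions: n × n(n+1)/2 = n^2(n+1)/2.
4D: 4 × 10 = 40
3D: 3 × 6 = 18
Difference = 40 - 18 = 22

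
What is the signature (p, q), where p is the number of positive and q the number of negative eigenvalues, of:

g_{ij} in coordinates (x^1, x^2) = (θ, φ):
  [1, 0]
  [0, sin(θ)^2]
The metric is diagonal, so its eigenvalues are the diagonal entries: 1, sin(θ)^2 (at a generic point, where coordinate-dependent entries are positive).
2 positive, 0 negative.
(2, 0) - Riemannian (positive definite)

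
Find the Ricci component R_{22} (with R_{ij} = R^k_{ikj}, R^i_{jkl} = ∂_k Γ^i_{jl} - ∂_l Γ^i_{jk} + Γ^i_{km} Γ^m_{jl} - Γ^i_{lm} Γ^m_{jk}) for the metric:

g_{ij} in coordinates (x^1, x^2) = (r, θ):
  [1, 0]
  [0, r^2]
Non-zero Christoffel symbols (Γ^k_{ij} = Γ^k_{ji}):
Γ^r_{θ θ} = -r
Γ^θ_{r θ} = 1/r
R^r_{θ r θ} = ∂_r Γ^r_{θ θ} - ∂_θ Γ^r_{θ r} + Γ^r_{r m} Γ^m_{θ θ} - Γ^r_{θ m} Γ^m_{θ r}
  = (-1) - (0) + (0) - (-1) = 0
R^θ_{θ θ θ} = 0 (a repeated index in an antisymmetric pair)
R_{θθ} = R^r_{θ r θ} + R^θ_{θ θ θ} = (0) + (0) = 0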